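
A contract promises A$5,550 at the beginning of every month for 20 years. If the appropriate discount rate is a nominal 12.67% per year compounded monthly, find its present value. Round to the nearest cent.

Periodic rate i = 0.1267/12 = 0.0105583; n = 20 × 12 = 240 periods.
Annuity factor a(240|0.0105583) × (1+i) = 88.016487; PV = 5550 × 88.016487 = 488,491.5009
(annuity-due: payments at period start, so ×(1+i).)

A$488,491.50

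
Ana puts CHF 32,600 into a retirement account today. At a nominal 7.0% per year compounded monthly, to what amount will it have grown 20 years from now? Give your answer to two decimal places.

CHF 131,662.89

With 12 periods per year: i = 0.00583333, n = 240.
32,600 × (1+0.00583333)^240 = 32,600 × 4.038739 = 131,662.8865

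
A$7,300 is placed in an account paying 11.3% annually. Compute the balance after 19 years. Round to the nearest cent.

A$55,812.44

FV = PV·(1+i)^n = 7,300 × 7.645539 = 55,812.4365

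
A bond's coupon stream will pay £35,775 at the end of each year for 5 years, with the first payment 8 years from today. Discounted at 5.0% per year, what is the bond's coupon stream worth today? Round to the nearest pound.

£110,075

PV at t=7 (ordinary 5-year annuity): 35775 × a(5|0.05) = 35775 × 4.329477 = 154,887.0279
Discount back 7 years: 154,887.0279 × (1+0.05)^(−7) = 154,887.0279 × 0.710681 = 110,075.3190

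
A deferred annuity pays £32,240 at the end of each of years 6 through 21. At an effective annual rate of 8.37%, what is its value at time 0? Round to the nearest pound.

£186,490

PV at t=5 (ordinary 16-year annuity): 32240 × a(16|0.0837) = 32240 × 8.645794 = 278,740.3972
Discount back 5 years: 278,740.3972 × (1+0.0837)^(−5) = 278,740.3972 × 0.669044 = 186,489.5701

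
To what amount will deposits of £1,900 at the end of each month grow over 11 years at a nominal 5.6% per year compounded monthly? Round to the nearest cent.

Periodic rate i = 0.056/12 = 0.00466667; n = 11 × 12 = 132 periods.
FV = 1900 × [(1+0.00466667)^132 − 1] / 0.00466667 = 1900 × 181.897735 = 345,605.6973

£345,605.70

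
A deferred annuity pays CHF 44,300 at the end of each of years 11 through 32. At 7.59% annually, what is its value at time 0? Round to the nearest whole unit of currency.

CHF 224,665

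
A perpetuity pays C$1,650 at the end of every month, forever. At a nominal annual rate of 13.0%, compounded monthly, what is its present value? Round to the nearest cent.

C$152,307.69

Periodic rate i = 0.13/12 = 0.0108333.
PV = PMT / i = 1650 / 0.0108333 = 152,307.6923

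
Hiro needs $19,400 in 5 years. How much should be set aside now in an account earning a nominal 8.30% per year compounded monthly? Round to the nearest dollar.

$12,829

With 12 periods per year: i = 0.00691667, n = 60.
Discount factor = (1+0.00691667)^(−60) = 0.661284; PV = 19,400 × 0.661284 = 12,828.9161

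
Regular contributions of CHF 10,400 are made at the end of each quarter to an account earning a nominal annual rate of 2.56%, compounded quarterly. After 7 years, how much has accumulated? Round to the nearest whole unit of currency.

CHF 317,813

Periodic rate i = 0.0256/4 = 0.0064; n = 7 × 4 = 28 periods.
Accumulation factor s(28|0.0064) = 30.558921; FV = 10400 × 30.558921 = 317,812.7823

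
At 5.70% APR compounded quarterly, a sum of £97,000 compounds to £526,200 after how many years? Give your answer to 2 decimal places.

Periodic rate i = 0.057/4 = 0.01425.
(1+i)^n = 526200/97000 = 5.42474, so n = ln 5.42474 / ln 1.01425 = 119.5081 quarters
= 119.5081/4 years

29.88 years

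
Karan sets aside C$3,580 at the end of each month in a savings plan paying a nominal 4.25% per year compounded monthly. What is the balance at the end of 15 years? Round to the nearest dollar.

C$899,245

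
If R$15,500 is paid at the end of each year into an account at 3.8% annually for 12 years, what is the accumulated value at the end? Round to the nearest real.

R$230,246

FV = PMT · [(1+i)^n − 1] / i = 15500 · 14.854569 = 230,245.8152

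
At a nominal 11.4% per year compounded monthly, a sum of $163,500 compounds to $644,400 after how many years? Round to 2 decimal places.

Periodic rate i = 0.114/12 = 0.0095.
(1+i)^n = 644400/163500 = 3.94128, so n = ln 3.94128 / ln 1.0095 = 145.0538 months
= 145.0538/12 years

12.09 years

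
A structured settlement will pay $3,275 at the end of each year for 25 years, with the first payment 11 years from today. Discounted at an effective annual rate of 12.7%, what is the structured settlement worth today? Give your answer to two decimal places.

Value one period before first payment (t=10): 3275 × [1 − (1+0.127)^(−25)] / 0.127 = 3275 × 7.477648 = 24,489.2970
PV₀ = 24,489.2970 / (1+0.127)^10 = 24,489.2970 / 3.305515 = 7,408.6172

$7,408.62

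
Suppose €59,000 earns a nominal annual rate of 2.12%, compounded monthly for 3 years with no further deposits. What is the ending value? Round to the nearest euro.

i = 0.0212/12 = 0.00176667 per month; n = 3·12 = 36.
59,000 × (1+0.00176667)^36 = 59,000 × 1.065606 = 62,870.7688

€62,871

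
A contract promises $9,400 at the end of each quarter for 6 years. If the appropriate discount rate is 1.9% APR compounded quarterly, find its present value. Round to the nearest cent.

$212,739.21

With 4 periods per year: i = 0.00475, n = 24.
PV = 9400 × [1 − (1+0.00475)^(−24)] / 0.00475 = 9400 × 22.631831 = 212,739.2071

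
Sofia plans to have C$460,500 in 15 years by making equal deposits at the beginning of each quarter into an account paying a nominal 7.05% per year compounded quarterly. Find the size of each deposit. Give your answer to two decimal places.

C$4,304.78

Periodic rate i = 0.0705/4 = 0.017625; n = 15 × 4 = 60 periods.
PMT = 460500 / ( [(1+0.017625)^60 − 1] / 0.017625 × (1+i) ) = 460500 / 106.974209 = 4,304.7759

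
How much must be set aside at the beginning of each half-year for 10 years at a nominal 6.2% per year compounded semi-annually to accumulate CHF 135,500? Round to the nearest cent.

CHF 4,841.55

With 2 periods per year: i = 0.031, n = 20.
PMT = 135500 / ( [(1+0.031)^20 − 1] / 0.031 × (1+i) ) = 135500 / 27.986884 = 4,841.5536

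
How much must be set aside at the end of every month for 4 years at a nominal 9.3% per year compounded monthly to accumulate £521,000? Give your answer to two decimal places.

i = 0.093/12 = 0.00775 per month; n = 4·12 = 48.
FV-annuity factor = 57.877952; PMT = 521000 / 57.877952 = 9,001.7007

£9,001.70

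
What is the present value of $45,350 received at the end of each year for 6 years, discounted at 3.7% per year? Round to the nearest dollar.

Annuity factor a(6|0.037) = 5.293724; PV = 45350 × 5.293724 = 240,070.3784

$240,070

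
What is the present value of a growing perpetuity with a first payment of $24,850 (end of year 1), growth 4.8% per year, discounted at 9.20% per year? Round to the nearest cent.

$564,772.73

PV = D₁/(r − g) = 24850/(0.092 − 0.048) = 564,772.7273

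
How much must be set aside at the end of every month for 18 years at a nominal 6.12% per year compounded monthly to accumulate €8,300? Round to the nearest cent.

Periodic rate i = 0.0612/12 = 0.0051; n = 18 × 12 = 216 periods.
PMT = 8300 / ( [(1+0.0051)^216 − 1] / 0.0051 ) = 8300 / 392.267547 = 21.1590

€21.16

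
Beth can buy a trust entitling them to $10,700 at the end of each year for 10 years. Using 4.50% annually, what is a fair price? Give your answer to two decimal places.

$84,666.08

PV = PMT · [1 − (1+i)^(−n)] / i = 10700 · 7.912718 = 84,666.0845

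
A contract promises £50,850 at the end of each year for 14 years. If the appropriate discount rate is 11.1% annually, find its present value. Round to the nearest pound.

£353,161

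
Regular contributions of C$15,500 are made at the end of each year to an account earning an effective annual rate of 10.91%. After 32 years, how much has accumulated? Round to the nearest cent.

FV = PMT · [(1+i)^n − 1] / i = 15500 · 242.739695 = 3,762,465.2751

C$3,762,465.28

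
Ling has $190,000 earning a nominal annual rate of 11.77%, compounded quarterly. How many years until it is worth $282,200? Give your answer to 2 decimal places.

3.41 years

Periodic rate i = 0.1177/4 = 0.029425.
n = ln(282200/190000) / ln(1+0.029425) = ln(1.48526) / 0.029000 = 13.6409 quarters
= 13.6409/4 years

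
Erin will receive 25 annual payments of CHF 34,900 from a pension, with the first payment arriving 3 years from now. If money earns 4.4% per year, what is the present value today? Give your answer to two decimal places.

Value one period before first payment (t=2): 34900 × [1 − (1+0.044)^(−25)] / 0.044 = 34900 × 14.982033 = 522,872.9564
PV₀ = 522,872.9564 / (1+0.044)^2 = 522,872.9564 / 1.089936 = 479,728.1275

CHF 479,728.13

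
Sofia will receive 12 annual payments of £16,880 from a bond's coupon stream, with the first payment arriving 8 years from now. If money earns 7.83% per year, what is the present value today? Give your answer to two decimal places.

£75,713.81

PV at t=7 (ordinary 12-year annuity): 16880 × a(12|0.0783) = 16880 × 7.602910 = 128,337.1287
PV₀ = 128,337.1287 / (1+0.0783)^7 = 128,337.1287 / 1.695029 = 75,713.8067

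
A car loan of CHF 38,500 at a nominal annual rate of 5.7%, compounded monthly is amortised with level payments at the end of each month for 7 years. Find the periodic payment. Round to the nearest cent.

CHF 556.91

With 12 periods per year: i = 0.00475, n = 84.
Annuity-PV factor = 69.131612; PMT = 38500 / 69.131612 = 556.9088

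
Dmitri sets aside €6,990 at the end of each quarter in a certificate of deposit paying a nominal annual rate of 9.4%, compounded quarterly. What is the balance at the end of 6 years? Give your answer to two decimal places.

Periodic rate i = 0.094/4 = 0.0235; n = 6 × 4 = 24 periods.
Accumulation factor s(24|0.0235) = 31.755646; FV = 6990 × 31.755646 = 221,971.9638

€221,971.96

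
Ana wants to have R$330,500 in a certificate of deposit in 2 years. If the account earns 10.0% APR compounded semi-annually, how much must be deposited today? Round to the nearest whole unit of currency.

R$271,903

i = 0.1/2 = 0.05 per half-year; n = 2·2 = 4.
PV = FV·(1+i)^(−n) = 330,500 × 0.822702 = 271,903.1679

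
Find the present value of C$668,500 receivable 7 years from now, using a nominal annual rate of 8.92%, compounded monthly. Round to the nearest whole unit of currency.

C$358,865

i = 0.0892/12 = 0.00743333 per month; n = 7·12 = 84.
Discount factor = (1+0.00743333)^(−84) = 0.536821; PV = 668,500 × 0.536821 = 358,864.7752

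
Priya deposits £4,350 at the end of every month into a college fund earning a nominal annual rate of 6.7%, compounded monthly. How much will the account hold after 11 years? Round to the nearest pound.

£845,623

i = 0.067/12 = 0.00558333 per month; n = 11·12 = 132.
FV = 4350 × [(1+0.00558333)^132 − 1] / 0.00558333 = 4350 × 194.396073 = 845,622.9154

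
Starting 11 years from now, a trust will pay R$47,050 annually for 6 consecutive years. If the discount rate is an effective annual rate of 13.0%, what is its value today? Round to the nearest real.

R$55,408

PV at t=10 (ordinary 6-year annuity): 47050 × a(6|0.13) = 47050 × 3.997550 = 188,084.7176
Discount back 10 years: 188,084.7176 × (1+0.13)^(−10) = 188,084.7176 × 0.294588 = 55,407.5663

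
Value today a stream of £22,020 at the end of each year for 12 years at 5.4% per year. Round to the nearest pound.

Annuity factor a(12|0.054) = 8.666643; PV = 22020 × 8.666643 = 190,839.4819

£190,839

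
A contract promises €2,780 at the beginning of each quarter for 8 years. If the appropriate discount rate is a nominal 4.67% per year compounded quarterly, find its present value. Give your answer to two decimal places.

Periodic rate i = 0.0467/4 = 0.011675; n = 8 × 4 = 32 periods.
PV = 2780 × [1 − (1+0.011675)^(−32)] / 0.011675 × (1+i) = 2780 × 26.884716 = 74,739.5099
Payments are at the start of each period, so multiply by (1+i).

€74,739.51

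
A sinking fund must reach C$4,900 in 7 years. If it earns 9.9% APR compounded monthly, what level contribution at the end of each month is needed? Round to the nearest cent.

C$40.67

i = 0.099/12 = 0.00825 per month; n = 7·12 = 84.
FV-annuity factor = 120.488312; PMT = 4900 / 120.488312 = 40.6678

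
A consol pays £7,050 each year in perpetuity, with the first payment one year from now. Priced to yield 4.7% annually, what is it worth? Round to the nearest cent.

£150,000.00

PV = C/r = 7050/0.047 = 150,000.0000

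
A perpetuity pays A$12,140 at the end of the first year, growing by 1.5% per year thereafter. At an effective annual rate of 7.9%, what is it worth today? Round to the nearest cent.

A$189,687.50

PV = D₁/(r − g) = 12140/(0.079 − 0.015) = 189,687.5000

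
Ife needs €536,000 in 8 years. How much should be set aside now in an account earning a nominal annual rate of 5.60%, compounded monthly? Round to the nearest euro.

With 12 periods per year: i = 0.00466667, n = 96.
PV = 536,000 / (1 + 0.00466667)^96 = 536,000 / 1.563548 = 342,809.9643

€342,810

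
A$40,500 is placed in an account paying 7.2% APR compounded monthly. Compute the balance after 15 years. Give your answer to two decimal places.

With 12 periods per year: i = 0.006, n = 180.
FV = 40,500 × (1 + 0.006)^180 = 118,875.2800

A$118,875.28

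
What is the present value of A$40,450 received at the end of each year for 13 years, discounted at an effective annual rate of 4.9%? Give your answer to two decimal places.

PV = 40450 × [1 − (1+0.049)^(−13)] / 0.049 = 40450 × 9.450383 = 382,268.0065

A$382,268.01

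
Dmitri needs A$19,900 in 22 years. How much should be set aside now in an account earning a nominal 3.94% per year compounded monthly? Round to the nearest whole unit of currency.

Periodic rate i = 0.0394/12 = 0.00328333; n = 22 × 12 = 264 periods.
PV = 19,900 / (1 + 0.00328333)^264 = 19,900 / 2.375909 = 8,375.7416

A$8,376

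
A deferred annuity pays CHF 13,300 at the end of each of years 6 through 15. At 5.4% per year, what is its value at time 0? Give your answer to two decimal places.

PV at t=5 (ordinary 10-year annuity): 13300 × a(10|0.054) = 13300 × 7.573913 = 100,733.0366
Discount back 5 years: 100,733.0366 × (1+0.054)^(−5) = 100,733.0366 × 0.768771 = 77,440.6290

CHF 77,440.63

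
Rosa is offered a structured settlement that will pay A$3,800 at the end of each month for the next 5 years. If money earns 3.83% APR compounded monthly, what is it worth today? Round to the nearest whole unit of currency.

With 12 periods per year: i = 0.00319167, n = 60.
Annuity factor a(60|0.00319167) = 54.525910; PV = 3800 × 54.525910 = 207,198.4593

A$207,198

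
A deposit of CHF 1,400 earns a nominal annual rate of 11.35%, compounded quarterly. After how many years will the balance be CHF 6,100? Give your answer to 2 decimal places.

13.15 years

Periodic rate i = 0.1135/4 = 0.028375.
n = ln(6100/1400) / ln(1+0.028375) = ln(4.35714) / 0.027980 = 52.6027 quarters
= 52.6027/4 years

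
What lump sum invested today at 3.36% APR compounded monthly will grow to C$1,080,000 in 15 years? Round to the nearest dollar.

C$652,898

i = 0.0336/12 = 0.0028 per month; n = 15·12 = 180.
PV = FV·(1+i)^(−n) = 1,080,000 × 0.604535 = 652,897.7981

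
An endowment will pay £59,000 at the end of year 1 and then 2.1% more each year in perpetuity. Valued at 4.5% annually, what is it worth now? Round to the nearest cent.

£2,458,333.33

PV = PMT / (i − g) = 59000 / (0.045 − 0.021) = 59000 / 0.024000 = 2,458,333.3333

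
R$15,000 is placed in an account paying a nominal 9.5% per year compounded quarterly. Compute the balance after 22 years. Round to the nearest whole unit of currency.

i = 0.095/4 = 0.02375 per quarter; n = 22·4 = 88.
15,000 × (1+0.02375)^88 = 15,000 × 7.889773 = 118,346.5927

R$118,347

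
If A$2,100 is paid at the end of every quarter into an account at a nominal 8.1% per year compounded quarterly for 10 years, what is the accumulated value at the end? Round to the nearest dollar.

A$127,534

Periodic rate i = 0.081/4 = 0.02025; n = 10 × 4 = 40 periods.
FV = PMT · [(1+i)^n − 1] / i = 2100 · 60.730415 = 127,533.8706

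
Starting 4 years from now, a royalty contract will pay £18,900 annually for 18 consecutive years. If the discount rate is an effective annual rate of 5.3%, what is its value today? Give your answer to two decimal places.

£184,865.99

Value one period before first payment (t=3): 18900 × [1 − (1+0.053)^(−18)] / 0.053 = 18900 × 11.420374 = 215,845.0716
Discount back 3 years: 215,845.0716 × (1+0.053)^(−3) = 215,845.0716 × 0.856475 = 184,865.9910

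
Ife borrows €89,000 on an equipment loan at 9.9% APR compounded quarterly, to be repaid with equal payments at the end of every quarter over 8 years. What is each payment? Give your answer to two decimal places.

i = 0.099/4 = 0.02475 per quarter; n = 8·4 = 32.
Annuity-PV factor = 21.926203; PMT = 89000 / 21.926203 = 4,059.0703

€4,059.07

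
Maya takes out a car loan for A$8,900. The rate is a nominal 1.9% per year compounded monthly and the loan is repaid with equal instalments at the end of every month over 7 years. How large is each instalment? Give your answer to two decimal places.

Periodic rate i = 0.019/12 = 0.00158333; n = 7 × 12 = 84 periods.
Annuity-PV factor = 78.595466; PMT = 8900 / 78.595466 = 113.2381

A$113.24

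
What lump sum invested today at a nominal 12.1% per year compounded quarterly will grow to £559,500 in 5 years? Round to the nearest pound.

i = 0.121/4 = 0.03025 per quarter; n = 5·4 = 20.
PV = FV·(1+i)^(−n) = 559,500 × 0.550995 = 308,281.6160

£308,282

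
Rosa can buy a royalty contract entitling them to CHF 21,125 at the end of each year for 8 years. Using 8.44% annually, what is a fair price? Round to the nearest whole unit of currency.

CHF 119,397

Annuity factor a(8|0.0844) = 5.651912; PV = 21125 × 5.651912 = 119,396.6446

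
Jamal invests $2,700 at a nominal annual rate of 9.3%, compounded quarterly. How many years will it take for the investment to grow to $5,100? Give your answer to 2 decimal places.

6.92 years

Periodic rate i = 0.093/4 = 0.02325.
(1+i)^n = 5100/2700 = 1.88889, so n = ln 1.88889 / ln 1.02325 = 27.6711 quarters
= 27.6711/4 years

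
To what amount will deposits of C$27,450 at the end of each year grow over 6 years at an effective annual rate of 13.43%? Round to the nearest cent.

FV = 27450 × [(1+0.1343)^6 − 1] / 0.1343 = 27450 × 8.413560 = 230,952.2189

C$230,952.22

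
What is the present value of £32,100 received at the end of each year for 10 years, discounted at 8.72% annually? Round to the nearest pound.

Annuity factor a(10|0.0872) = 6.497516; PV = 32100 × 6.497516 = 208,570.2573

£208,570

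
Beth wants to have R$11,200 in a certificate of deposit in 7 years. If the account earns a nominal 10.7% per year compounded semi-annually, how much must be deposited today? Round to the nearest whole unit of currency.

i = 0.107/2 = 0.0535 per half-year; n = 7·2 = 14.
PV = 11,200 / (1 + 0.0535)^14 = 11,200 / 2.074357 = 5,399.2628

R$5,399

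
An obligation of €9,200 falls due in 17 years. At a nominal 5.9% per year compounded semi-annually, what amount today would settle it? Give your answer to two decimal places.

Periodic rate i = 0.059/2 = 0.0295; n = 17 × 2 = 34 periods.
Discount factor = (1+0.0295)^(−34) = 0.372138; PV = 9,200 × 0.372138 = 3,423.6700

€3,423.67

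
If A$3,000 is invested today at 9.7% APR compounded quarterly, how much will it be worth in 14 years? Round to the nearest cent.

A$11,477.72

Periodic rate i = 0.097/4 = 0.02425; n = 14 × 4 = 56 periods.
FV = 3,000 × (1 + 0.02425)^56 = 11,477.7225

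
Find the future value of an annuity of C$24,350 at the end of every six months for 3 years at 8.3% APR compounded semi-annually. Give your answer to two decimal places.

Periodic rate i = 0.083/2 = 0.0415; n = 3 × 2 = 6 periods.
FV = PMT · [(1+i)^n − 1] / i = 24350 · 6.658035 = 162,123.1528

C$162,123.15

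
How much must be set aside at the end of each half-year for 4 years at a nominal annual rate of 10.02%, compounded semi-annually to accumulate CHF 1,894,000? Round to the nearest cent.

CHF 198,272.19

i = 0.1002/2 = 0.0501 per half-year; n = 4·2 = 8.
FV-annuity factor = 9.552525; PMT = 1.894e+06 / 9.552525 = 198,272.1859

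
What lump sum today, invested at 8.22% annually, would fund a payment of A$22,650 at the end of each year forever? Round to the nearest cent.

A$275,547.45

PV = C/r = 22650/0.0822 = 275,547.4453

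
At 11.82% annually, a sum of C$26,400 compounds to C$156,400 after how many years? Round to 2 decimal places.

n = ln(156400/26400) / ln(1+0.1182) = ln(5.92424) / 0.111720 = 15.9242 years

15.92 years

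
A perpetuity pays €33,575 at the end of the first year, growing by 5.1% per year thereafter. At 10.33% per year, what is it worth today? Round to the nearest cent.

PV = D₁/(r − g) = 33575/(0.1033 − 0.051) = 641,969.4073

€641,969.41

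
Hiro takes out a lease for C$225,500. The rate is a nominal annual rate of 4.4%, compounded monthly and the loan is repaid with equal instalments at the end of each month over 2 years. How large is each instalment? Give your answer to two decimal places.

C$9,832.52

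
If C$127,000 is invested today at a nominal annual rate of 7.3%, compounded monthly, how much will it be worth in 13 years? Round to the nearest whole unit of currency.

Periodic rate i = 0.073/12 = 0.00608333; n = 13 × 12 = 156 periods.
FV = 127,000 × (1 + 0.00608333)^156 = 327,115.1332

C$327,115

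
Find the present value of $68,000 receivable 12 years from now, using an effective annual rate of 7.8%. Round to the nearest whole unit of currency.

PV = FV·(1+i)^(−n) = 68,000 × 0.406046 = 27,611.1047

$27,611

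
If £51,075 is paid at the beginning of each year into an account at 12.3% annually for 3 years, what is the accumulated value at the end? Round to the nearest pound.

£194,104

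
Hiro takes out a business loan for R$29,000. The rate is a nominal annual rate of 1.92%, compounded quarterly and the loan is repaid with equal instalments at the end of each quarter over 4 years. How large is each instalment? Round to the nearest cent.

i = 0.0192/4 = 0.0048 per quarter; n = 4·4 = 16.
PMT = 29000 / ( [1 − (1+0.0048)^(−16)] / 0.0048 ) = 29000 / 15.365580 = 1,887.3352

R$1,887.34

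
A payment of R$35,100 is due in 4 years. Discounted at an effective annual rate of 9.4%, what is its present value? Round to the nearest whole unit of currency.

PV = FV·(1+i)^(−n) = 35,100 × 0.698121 = 24,504.0477

R$24,504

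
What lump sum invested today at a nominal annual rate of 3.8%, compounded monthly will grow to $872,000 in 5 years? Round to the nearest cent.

$721,324.87

With 12 periods per year: i = 0.00316667, n = 60.
Discount factor = (1+0.00316667)^(−60) = 0.827207; PV = 872,000 × 0.827207 = 721,324.8738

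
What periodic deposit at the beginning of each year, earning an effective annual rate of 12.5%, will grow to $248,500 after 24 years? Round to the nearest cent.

FV-annuity factor × (1+i) = 143.020812; PMT = 248500 / 143.020812 = 1,737.5094

$1,737.51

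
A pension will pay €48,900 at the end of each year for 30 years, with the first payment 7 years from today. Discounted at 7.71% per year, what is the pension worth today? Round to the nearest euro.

€362,424

PV at t=6 (ordinary 30-year annuity): 48900 × a(30|0.0771) = 48900 × 11.572948 = 565,917.1790
PV₀ = 565,917.1790 / (1+0.0771)^6 = 565,917.1790 / 1.561479 = 362,423.8105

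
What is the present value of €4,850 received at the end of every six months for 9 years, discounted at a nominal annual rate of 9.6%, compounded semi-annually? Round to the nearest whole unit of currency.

i = 0.096/2 = 0.048 per half-year; n = 9·2 = 18.
PV = 4850 × [1 − (1+0.048)^(−18)] / 0.048 = 4850 × 11.874413 = 57,590.9030

€57,591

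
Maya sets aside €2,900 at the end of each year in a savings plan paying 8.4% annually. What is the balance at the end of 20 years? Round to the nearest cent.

€138,738.60

FV = 2900 × [(1+0.084)^20 − 1] / 0.084 = 2900 × 47.840897 = 138,738.6024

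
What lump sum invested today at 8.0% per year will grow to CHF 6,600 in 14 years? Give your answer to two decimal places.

CHF 2,247.04

PV = 6,600 / (1 + 0.08)^14 = 6,600 / 2.937194 = 2,247.0429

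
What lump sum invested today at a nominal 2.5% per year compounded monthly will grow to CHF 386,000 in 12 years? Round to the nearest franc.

Periodic rate i = 0.025/12 = 0.00208333; n = 12 × 12 = 144 periods.
Discount factor = (1+0.00208333)^(−144) = 0.741049; PV = 386,000 × 0.741049 = 286,045.0844

CHF 286,045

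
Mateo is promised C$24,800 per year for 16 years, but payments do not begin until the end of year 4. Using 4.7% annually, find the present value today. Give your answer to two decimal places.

Value one period before first payment (t=3): 24800 × [1 − (1+0.047)^(−16)] / 0.047 = 24800 × 11.072953 = 274,609.2398
PV₀ = 274,609.2398 / (1+0.047)^3 = 274,609.2398 / 1.147731 = 239,262.7559

C$239,262.76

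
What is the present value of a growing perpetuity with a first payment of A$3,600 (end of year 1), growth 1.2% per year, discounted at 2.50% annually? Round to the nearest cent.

A$276,923.08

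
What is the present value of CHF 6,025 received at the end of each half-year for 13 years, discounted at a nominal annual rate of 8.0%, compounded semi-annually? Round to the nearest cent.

CHF 96,296.18

Periodic rate i = 0.08/2 = 0.04; n = 13 × 2 = 26 periods.
PV = 6025 × [1 − (1+0.04)^(−26)] / 0.04 = 6025 × 15.982769 = 96,296.1843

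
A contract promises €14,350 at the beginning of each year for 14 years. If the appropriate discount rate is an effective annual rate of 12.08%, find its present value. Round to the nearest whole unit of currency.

€106,169

PV = 14350 × [1 − (1+0.1208)^(−14)] / 0.1208 × (1+i) = 14350 × 7.398537 = 106,169.0040
(Beginning-of-period payments → annuity-due factor ×(1+i).)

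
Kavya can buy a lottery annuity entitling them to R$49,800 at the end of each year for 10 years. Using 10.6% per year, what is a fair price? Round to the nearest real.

PV = PMT · [1 − (1+i)^(−n)] / i = 49800 · 5.989330 = 298,268.6340

R$298,269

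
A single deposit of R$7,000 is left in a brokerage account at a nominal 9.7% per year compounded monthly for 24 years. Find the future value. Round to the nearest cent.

R$71,133.01

With 12 periods per year: i = 0.00808333, n = 288.
FV = 7,000 × (1 + 0.00808333)^288 = 71,133.0131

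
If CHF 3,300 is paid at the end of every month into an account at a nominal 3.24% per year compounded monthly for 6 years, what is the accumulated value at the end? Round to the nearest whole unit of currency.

CHF 261,878

Periodic rate i = 0.0324/12 = 0.0027; n = 6 × 12 = 72 periods.
FV = 3300 × [(1+0.0027)^72 − 1] / 0.0027 = 3300 × 79.356992 = 261,878.0731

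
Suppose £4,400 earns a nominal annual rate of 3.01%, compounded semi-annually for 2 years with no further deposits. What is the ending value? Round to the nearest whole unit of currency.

£4,671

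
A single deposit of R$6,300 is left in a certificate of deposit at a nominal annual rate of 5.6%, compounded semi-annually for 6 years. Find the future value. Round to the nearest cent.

With 2 periods per year: i = 0.028, n = 12.
FV = PV·(1+i)^n = 6,300 × 1.392892 = 8,775.2182

R$8,775.22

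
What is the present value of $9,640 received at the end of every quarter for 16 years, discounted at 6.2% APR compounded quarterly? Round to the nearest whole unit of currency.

$389,539

Periodic rate i = 0.062/4 = 0.0155; n = 16 × 4 = 64 periods.
PV = 9640 × [1 − (1+0.0155)^(−64)] / 0.0155 = 9640 × 40.408587 = 389,538.7820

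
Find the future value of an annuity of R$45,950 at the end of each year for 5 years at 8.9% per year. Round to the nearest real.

FV = PMT · [(1+i)^n − 1] / i = 45950 · 5.972798 = 274,450.0491

R$274,450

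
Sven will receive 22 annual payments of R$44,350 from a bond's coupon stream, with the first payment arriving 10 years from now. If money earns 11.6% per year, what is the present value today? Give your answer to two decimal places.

R$129,652.41

Value one period before first payment (t=9): 44350 × [1 − (1+0.116)^(−22)] / 0.116 = 44350 × 7.849911 = 348,143.5489
Discount back 9 years: 348,143.5489 × (1+0.116)^(−9) = 348,143.5489 × 0.372411 = 129,652.4120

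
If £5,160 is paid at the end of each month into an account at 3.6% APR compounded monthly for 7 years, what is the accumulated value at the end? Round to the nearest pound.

With 12 periods per year: i = 0.003, n = 84.
FV = 5160 × [(1+0.003)^84 − 1] / 0.003 = 5160 × 95.370255 = 492,110.5175

£492,111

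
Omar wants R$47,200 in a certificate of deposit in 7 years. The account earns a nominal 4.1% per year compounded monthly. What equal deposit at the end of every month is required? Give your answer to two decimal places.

R$486.08

Periodic rate i = 0.041/12 = 0.00341667; n = 7 × 12 = 84 periods.
FV-annuity factor = 97.104170; PMT = 47200 / 97.104170 = 486.0759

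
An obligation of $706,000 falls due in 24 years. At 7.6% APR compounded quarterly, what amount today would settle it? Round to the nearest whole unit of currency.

$115,900

With 4 periods per year: i = 0.019, n = 96.
Discount factor = (1+0.019)^(−96) = 0.164164; PV = 706,000 × 0.164164 = 115,899.8934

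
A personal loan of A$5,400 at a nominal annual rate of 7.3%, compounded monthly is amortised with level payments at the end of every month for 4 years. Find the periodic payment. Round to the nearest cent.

A$130.06

i = 0.073/12 = 0.00608333 per month; n = 4·12 = 48.
Annuity-PV factor = 41.518454; PMT = 5400 / 41.518454 = 130.0626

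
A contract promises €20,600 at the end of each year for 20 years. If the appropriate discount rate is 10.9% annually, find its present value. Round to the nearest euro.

€165,123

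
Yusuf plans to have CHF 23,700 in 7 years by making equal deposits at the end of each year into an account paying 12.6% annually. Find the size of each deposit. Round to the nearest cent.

FV-annuity factor = 10.277192; PMT = 23700 / 10.277192 = 2,306.0773

CHF 2,306.08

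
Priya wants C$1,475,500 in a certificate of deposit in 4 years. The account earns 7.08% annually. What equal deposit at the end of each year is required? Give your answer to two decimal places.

PMT = 1.4755e+06 / ( [(1+0.0708)^4 − 1] / 0.0708 ) = 1.4755e+06 / 4.445205 = 331,930.6644

C$331,930.66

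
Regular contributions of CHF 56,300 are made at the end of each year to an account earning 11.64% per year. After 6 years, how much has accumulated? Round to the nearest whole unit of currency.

CHF 452,751

FV = PMT · [(1+i)^n − 1] / i = 56300 · 8.041758 = 452,751.0034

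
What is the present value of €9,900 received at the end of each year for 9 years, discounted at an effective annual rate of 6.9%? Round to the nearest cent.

PV = 9900 × [1 − (1+0.069)^(−9)] / 0.069 = 9900 × 6.543039 = 64,776.0818

€64,776.08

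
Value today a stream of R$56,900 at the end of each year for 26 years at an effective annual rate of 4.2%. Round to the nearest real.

R$889,923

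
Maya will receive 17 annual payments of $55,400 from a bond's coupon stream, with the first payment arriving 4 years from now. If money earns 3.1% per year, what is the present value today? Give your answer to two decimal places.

Value one period before first payment (t=3): 55400 × [1 − (1+0.031)^(−17)] / 0.031 = 55400 × 13.060727 = 723,564.2859
Discount back 3 years: 723,564.2859 × (1+0.031)^(−3) = 723,564.2859 × 0.912481 = 660,238.9276

$660,238.93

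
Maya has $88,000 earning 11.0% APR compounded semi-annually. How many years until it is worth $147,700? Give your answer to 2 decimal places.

Periodic rate i = 0.11/2 = 0.055.
n = ln(147700/88000) / ln(1+0.055) = ln(1.67841) / 0.053541 = 9.6720 half-years
= 9.6720/2 years

4.84 years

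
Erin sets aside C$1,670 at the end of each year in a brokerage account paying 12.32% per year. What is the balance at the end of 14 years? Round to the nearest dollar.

Accumulation factor s(14|0.1232) = 33.167768; FV = 1670 × 33.167768 = 55,390.1726

C$55,390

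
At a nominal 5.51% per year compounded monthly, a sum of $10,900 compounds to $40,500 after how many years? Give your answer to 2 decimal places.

23.88 years

Periodic rate i = 0.0551/12 = 0.00459167.
n = ln(40500/10900) / ln(1+0.00459167) = ln(3.71560) / 0.004581 = 286.5082 months
= 286.5082/12 years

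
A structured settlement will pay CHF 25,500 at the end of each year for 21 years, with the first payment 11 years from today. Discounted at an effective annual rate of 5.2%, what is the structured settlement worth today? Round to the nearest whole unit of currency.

PV at t=10 (ordinary 21-year annuity): 25500 × a(21|0.052) = 25500 × 12.598439 = 321,260.2030
Discount back 10 years: 321,260.2030 × (1+0.052)^(−10) = 321,260.2030 × 0.602341 = 193,508.2705

CHF 193,508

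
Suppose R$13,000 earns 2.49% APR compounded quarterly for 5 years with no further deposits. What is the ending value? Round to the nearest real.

R$14,718

Periodic rate i = 0.0249/4 = 0.006225; n = 5 × 4 = 20 periods.
FV = PV·(1+i)^n = 13,000 × 1.132145 = 14,717.8855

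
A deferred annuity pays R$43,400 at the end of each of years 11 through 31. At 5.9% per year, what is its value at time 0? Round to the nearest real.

R$290,234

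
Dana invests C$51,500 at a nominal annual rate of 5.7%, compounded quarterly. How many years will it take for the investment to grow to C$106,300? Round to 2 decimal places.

12.80 years

Periodic rate i = 0.057/4 = 0.01425.
(1+i)^n = 106300/51500 = 2.06408, so n = ln 2.06408 / ln 1.01425 = 51.2165 quarters
= 51.2165/4 years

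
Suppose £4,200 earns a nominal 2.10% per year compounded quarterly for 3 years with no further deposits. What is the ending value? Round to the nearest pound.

£4,472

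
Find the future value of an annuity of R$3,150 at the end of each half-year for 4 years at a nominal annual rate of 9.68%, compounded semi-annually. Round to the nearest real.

With 2 periods per year: i = 0.0484, n = 8.
FV = 3150 × [(1+0.0484)^8 − 1] / 0.0484 = 3150 × 9.494635 = 29,908.0996

R$29,908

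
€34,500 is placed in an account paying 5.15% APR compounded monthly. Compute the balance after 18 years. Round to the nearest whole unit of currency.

€87,006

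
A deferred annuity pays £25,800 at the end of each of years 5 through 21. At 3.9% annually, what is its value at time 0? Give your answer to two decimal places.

PV at t=4 (ordinary 17-year annuity): 25800 × a(17|0.039) = 25800 × 12.260564 = 316,322.5614
Discount back 4 years: 316,322.5614 × (1+0.039)^(−4) = 316,322.5614 × 0.858100 = 271,436.3323

£271,436.33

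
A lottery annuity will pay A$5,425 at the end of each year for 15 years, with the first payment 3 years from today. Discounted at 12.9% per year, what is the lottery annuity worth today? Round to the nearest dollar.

Value one period before first payment (t=2): 5425 × [1 − (1+0.129)^(−15)] / 0.129 = 5425 × 6.495905 = 35,240.2828
PV₀ = 35,240.2828 / (1+0.129)^2 = 35,240.2828 / 1.274641 = 27,647.2221

A$27,647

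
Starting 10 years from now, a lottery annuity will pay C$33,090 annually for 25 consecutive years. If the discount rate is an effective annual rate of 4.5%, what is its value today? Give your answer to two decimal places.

PV at t=9 (ordinary 25-year annuity): 33090 × a(25|0.045) = 33090 × 14.828209 = 490,665.4346
Discount back 9 years: 490,665.4346 × (1+0.045)^(−9) = 490,665.4346 × 0.672904 = 330,170.9435

C$330,170.94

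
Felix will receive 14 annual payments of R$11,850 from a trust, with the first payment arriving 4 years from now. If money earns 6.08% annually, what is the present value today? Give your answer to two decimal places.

R$91,815.90

PV at t=3 (ordinary 14-year annuity): 11850 × a(14|0.0608) = 11850 × 9.249113 = 109,601.9865
Discount back 3 years: 109,601.9865 × (1+0.0608)^(−3) = 109,601.9865 × 0.837721 = 91,815.8993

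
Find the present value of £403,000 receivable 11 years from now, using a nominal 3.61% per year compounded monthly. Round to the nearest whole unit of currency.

With 12 periods per year: i = 0.00300833, n = 132.
Discount factor = (1+0.00300833)^(−132) = 0.672668; PV = 403,000 × 0.672668 = 271,085.0668

£271,085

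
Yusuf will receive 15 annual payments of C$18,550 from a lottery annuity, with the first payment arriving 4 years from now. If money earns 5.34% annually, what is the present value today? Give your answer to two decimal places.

C$160,999.11

Value one period before first payment (t=3): 18550 × [1 − (1+0.0534)^(−15)] / 0.0534 = 18550 × 10.145174 = 188,192.9822
Discount back 3 years: 188,192.9822 × (1+0.0534)^(−3) = 188,192.9822 × 0.855500 = 160,999.1126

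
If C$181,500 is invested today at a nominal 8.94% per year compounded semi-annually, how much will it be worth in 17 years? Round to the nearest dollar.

i = 0.0894/2 = 0.0447 per half-year; n = 17·2 = 34.
181,500 × (1+0.0447)^34 = 181,500 × 4.422972 = 802,769.4734

C$802,769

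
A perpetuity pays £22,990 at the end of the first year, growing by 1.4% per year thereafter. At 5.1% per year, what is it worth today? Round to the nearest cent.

PV = D₁/(r − g) = 22990/(0.051 − 0.014) = 621,351.3514

£621,351.35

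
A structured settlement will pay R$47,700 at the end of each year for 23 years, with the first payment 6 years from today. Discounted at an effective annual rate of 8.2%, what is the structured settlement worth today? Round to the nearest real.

PV at t=5 (ordinary 23-year annuity): 47700 × a(23|0.082) = 47700 × 10.204636 = 486,761.1299
Discount back 5 years: 486,761.1299 × (1+0.082)^(−5) = 486,761.1299 × 0.674316 = 328,230.9931

R$328,231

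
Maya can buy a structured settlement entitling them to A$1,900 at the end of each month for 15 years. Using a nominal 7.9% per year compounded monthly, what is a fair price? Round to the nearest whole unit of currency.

With 12 periods per year: i = 0.00658333, n = 180.
PV = 1900 × [1 − (1+0.00658333)^(−180)] / 0.00658333 = 1900 × 105.275562 = 200,023.5686

A$200,024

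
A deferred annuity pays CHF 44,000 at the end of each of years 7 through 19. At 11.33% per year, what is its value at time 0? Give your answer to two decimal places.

CHF 153,427.29

Value one period before first payment (t=6): 44000 × [1 − (1+0.1133)^(−13)] / 0.1133 = 44000 × 6.639314 = 292,129.8034
PV₀ = 292,129.8034 / (1+0.1133)^6 = 292,129.8034 / 1.904028 = 153,427.2893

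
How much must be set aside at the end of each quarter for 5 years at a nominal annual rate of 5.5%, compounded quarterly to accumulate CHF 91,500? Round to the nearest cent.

CHF 4,005.92

i = 0.055/4 = 0.01375 per quarter; n = 5·4 = 20.
PMT = 91500 / ( [(1+0.01375)^20 − 1] / 0.01375 ) = 91500 / 22.841200 = 4,005.9191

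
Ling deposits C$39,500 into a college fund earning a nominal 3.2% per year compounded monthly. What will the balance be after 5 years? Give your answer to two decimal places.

C$46,343.81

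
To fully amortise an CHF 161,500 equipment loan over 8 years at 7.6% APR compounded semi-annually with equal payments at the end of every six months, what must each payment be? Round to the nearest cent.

CHF 13,656.22

i = 0.076/2 = 0.038 per half-year; n = 8·2 = 16.
Annuity-PV factor = 11.826111; PMT = 161500 / 11.826111 = 13,656.2222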